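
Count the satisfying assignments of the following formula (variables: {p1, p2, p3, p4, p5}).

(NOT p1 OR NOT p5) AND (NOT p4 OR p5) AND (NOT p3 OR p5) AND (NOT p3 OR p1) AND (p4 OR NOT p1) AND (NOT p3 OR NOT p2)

There are 2^5 = 32 truth assignments over (p1, p2, p3, p4, p5).
Split on p5. With p5 = true, the clauses containing p5 are satisfied and NOT p5 drops from the rest; 4 of the 2^4 = 16 assignments to the other variables satisfy what remains.
With p5 = false, by the same count on the reduced clause set, 2 assignments work.
Total: 4 + 2 = 6.

6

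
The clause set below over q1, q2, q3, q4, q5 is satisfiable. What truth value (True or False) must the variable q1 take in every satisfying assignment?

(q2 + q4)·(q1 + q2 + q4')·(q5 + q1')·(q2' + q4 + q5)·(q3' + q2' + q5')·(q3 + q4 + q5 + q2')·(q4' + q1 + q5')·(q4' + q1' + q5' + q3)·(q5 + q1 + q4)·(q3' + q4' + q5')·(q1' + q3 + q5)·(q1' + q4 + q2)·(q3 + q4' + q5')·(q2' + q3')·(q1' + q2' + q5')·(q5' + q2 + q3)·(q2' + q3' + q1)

False

Suppose q1 = 1.
From the singleton clause (q5), q5 = 1.
From the singleton clause (q2'), q2 = 0.
From the singleton clause (q4), q4 = 1.
From the singleton clause (q3), q3 = 1.
But (q3') is also a unit clause — contradiction.
So every satisfying assignment has q1 = False.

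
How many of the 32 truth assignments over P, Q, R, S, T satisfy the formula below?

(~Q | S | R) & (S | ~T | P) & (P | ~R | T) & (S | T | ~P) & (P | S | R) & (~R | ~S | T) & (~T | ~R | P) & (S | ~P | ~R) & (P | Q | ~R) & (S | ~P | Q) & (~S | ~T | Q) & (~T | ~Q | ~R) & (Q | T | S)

There are 2^5 = 32 truth assignments over (P, Q, R, S, T).
Split on P. With P = 1, the clauses containing P are satisfied and ~P drops from the rest; 3 of the 2^4 = 16 assignments to the other variables satisfy what remains.
With P = 0, by the same count on the reduced clause set, 3 assignments work.
Total: 3 + 3 = 6.

6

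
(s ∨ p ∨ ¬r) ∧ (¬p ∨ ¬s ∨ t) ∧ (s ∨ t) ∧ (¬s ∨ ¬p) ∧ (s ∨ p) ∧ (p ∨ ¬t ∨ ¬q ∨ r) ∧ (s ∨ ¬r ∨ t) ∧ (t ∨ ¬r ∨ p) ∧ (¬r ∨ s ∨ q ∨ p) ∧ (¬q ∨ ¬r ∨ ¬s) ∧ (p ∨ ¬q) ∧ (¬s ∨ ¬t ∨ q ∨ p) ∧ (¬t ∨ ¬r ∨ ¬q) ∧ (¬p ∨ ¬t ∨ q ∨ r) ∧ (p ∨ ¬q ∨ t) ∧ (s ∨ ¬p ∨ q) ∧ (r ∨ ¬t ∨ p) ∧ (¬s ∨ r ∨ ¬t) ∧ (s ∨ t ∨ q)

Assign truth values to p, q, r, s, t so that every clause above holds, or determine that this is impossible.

p=True, q=True, r=False, s=False, t=True

Suppose s = False.
Unit clause (t) forces t = True.
Unit clause (p) forces p = True.
Unit clause (q) forces q = True.
Unit clause (¬r) forces r = False.
Every clause now holds.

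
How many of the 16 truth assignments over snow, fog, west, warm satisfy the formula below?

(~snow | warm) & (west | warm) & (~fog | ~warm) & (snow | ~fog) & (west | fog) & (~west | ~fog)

There are 2^4 = 16 truth assignments over (snow, fog, west, warm).
Split on west. With west = 1, the clauses containing west are satisfied and ~west drops from the rest; 3 of the 2^3 = 8 assignments to the other variables satisfy what remains.
With west = 0, by the same count on the reduced clause set, 0 assignments work.
(One model: snow=F, fog=F, west=T, warm=F.)
Total: 3 + 0 = 3.

3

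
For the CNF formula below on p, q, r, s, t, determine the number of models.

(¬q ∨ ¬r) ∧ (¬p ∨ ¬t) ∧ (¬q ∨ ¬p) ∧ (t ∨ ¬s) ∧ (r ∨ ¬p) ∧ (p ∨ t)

There are 2^5 = 32 truth assignments over (p, q, r, s, t).
Split on q. With q = True, the clauses containing q are satisfied and ¬q drops from the rest; 2 of the 2^4 = 16 assignments to the other variables satisfy what remains.
With q = False, by the same count on the reduced clause set, 5 assignments work.
Total: 2 + 5 = 7.

7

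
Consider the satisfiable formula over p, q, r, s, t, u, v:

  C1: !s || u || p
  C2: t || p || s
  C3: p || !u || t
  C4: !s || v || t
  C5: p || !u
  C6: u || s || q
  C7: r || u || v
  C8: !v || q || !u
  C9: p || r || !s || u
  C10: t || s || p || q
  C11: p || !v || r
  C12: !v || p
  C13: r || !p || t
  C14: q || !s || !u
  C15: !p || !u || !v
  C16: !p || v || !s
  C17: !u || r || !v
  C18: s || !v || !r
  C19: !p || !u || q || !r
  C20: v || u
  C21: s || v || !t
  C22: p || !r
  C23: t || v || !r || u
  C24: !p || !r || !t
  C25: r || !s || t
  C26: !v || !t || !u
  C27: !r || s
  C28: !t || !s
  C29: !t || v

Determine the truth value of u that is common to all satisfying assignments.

False

Suppose u = true.
From the singleton clause (p), p = true.
From the singleton clause (!v), v = false.
From the singleton clause (!s), s = false.
From the singleton clause (!t), t = false.
From the singleton clause (r), r = true.
But (!r) is also a unit clause — contradiction.
So every satisfying assignment has u = False.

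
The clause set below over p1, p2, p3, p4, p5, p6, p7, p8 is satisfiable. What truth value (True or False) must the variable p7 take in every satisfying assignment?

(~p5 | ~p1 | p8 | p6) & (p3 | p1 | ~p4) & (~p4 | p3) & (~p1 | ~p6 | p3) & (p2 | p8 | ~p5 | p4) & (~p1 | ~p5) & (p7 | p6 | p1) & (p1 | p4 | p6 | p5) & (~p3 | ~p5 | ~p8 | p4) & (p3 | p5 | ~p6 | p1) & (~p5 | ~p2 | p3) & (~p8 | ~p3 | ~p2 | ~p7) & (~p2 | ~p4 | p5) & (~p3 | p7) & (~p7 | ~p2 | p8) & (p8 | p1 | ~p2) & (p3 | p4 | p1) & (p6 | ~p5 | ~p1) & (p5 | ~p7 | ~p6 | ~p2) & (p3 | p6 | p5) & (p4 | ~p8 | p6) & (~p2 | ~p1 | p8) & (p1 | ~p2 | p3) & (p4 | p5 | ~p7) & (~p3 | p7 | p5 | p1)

Suppose p7 = 0.
Unit clause (~p3) forces p3 = 0.
Unit clause (~p4) forces p4 = 0.
Unit clause (p1) forces p1 = 1.
Unit clause (~p6) forces p6 = 0.
Unit clause (~p5) forces p5 = 0.
Now (p5) is unsatisfied and unit — conflict.
So every satisfying assignment has p7 = True.

True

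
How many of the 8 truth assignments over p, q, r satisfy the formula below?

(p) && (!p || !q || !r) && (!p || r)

1

There are 2^3 = 8 truth assignments over (p, q, r).
Check each against the 3 clauses (columns in the order p, q, r):
  F F F  ✗ fails (p)
  F F T  ✗ fails (p)
  F T F  ✗ fails (p)
  F T T  ✗ fails (p)
  T F F  ✗ fails (!p || r)
  T F T  ✓ satisfies all
  T T F  ✗ fails (!p || r)
  T T T  ✗ fails (!p || !q || !r)
1 of the 8 rows is a model.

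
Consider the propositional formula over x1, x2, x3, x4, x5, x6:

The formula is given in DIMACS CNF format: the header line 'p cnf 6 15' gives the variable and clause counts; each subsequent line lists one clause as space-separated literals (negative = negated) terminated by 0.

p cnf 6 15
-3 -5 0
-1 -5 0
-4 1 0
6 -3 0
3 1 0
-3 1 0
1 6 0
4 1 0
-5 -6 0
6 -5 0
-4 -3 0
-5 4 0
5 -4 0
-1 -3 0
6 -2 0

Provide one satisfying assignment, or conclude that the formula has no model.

x1: True,  x2: False,  x3: False,  x4: False,  x5: False,  x6: True

Branch on x3: set x3 = False.
(x1) alone gives x1 = True.
(¬x5) alone gives x5 = False.
(¬x4) alone gives x4 = False.
Branch on x6: set x6 = True.
All clauses hold; x2 can take either value.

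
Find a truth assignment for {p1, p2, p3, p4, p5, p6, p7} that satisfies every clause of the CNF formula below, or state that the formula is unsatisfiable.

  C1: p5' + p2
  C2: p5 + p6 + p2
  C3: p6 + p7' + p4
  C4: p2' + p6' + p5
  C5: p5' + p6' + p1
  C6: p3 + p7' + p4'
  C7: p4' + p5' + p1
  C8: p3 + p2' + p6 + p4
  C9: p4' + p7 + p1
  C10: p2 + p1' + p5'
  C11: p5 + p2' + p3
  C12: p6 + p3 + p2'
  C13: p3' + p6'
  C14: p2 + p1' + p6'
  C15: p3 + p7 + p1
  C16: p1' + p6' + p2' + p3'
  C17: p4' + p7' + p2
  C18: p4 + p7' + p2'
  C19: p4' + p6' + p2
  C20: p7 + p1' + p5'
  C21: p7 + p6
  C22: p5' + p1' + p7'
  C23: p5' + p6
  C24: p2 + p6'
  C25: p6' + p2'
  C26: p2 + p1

p1: 0, p2: 1, p3: 1, p4: 1, p5: 0, p6: 0, p7: 1

Branch on p5: set p5 = 0.
Branch on p6: set p6 = 0.
From the singleton clause (p2), p2 = 1.
From the singleton clause (p3), p3 = 1.
From the singleton clause (p7), p7 = 1.
From the singleton clause (p4), p4 = 1.
All clauses hold; p1 can take either value.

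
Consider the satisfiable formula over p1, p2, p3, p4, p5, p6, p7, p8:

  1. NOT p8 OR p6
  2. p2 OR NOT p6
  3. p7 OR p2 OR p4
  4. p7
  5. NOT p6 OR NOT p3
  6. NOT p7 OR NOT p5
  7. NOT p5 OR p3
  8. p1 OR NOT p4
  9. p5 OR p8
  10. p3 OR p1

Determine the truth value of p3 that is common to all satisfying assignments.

Suppose p3 = true.
(p7) alone gives p7 = true.
(NOT p6) alone gives p6 = false.
(NOT p8) alone gives p8 = false.
(NOT p5) alone gives p5 = false.
But (p5) is also a unit clause — contradiction.
So every satisfying assignment has p3 = False.

False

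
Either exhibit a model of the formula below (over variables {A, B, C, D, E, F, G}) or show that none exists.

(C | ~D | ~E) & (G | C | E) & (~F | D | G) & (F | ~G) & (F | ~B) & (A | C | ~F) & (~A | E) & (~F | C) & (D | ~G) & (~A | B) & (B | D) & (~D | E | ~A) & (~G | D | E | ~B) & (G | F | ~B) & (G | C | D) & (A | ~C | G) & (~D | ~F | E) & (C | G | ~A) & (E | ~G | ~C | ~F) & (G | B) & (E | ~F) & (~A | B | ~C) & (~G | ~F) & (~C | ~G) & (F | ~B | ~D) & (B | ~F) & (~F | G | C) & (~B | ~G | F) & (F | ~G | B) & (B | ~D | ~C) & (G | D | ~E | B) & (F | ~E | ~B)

Suppose F = 1.
(C) alone gives C = 1.
(E) alone gives E = 1.
(~G) alone gives G = 0.
(D) alone gives D = 1.
(A) alone gives A = 1.
(B) alone gives B = 1.
All clauses are satisfied.

A: 1; B: 1; C: 1; D: 1; E: 1; F: 1; G: 0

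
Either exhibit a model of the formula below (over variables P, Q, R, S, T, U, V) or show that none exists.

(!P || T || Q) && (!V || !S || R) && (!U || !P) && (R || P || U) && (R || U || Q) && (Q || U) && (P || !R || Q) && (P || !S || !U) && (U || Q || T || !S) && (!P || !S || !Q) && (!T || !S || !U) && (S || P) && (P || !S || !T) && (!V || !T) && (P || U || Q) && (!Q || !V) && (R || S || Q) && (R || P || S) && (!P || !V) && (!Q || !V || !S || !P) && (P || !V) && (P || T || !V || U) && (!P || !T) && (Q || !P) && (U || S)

Suppose U = false.
Unit clause (Q) forces Q = true.
Unit clause (!V) forces V = false.
Unit clause (S) forces S = true.
Unit clause (!P) forces P = false.
Unit clause (R) forces R = true.
Unit clause (!T) forces T = false.
This assignment satisfies each clause.

P ↦ false, Q ↦ true, R ↦ true, S ↦ true, T ↦ false, U ↦ false, V ↦ false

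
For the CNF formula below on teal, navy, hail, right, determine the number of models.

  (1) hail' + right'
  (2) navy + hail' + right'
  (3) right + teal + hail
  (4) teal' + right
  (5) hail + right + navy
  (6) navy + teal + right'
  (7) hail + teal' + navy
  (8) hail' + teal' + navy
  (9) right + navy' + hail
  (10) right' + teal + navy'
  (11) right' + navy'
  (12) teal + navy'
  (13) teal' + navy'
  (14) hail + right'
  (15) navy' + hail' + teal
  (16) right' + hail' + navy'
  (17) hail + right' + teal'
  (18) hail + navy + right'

There are 2^4 = 16 truth assignments over (teal, navy, hail, right).
Check each against the 18 clauses (columns in the order teal, navy, hail, right):
  F F F F  ✗ fails (right + teal + hail)
  F F F T  ✗ fails (navy + teal + right')
  F F T F  ✓ satisfies all
  F F T T  ✗ fails (hail' + right')
  F T F F  ✗ fails (right + teal + hail)
  F T F T  ✗ fails (right' + teal + navy')
  F T T F  ✗ fails (teal + navy')
  F T T T  ✗ fails (hail' + right')
  T F F F  ✗ fails (teal' + right)
  T F F T  ✗ fails (hail + teal' + navy)
  T F T F  ✗ fails (teal' + right)
  T F T T  ✗ fails (hail' + right')
  T T F F  ✗ fails (teal' + right)
  T T F T  ✗ fails (right' + navy')
  T T T F  ✗ fails (teal' + right)
  T T T T  ✗ fails (hail' + right')
1 of the 16 rows is a model.

1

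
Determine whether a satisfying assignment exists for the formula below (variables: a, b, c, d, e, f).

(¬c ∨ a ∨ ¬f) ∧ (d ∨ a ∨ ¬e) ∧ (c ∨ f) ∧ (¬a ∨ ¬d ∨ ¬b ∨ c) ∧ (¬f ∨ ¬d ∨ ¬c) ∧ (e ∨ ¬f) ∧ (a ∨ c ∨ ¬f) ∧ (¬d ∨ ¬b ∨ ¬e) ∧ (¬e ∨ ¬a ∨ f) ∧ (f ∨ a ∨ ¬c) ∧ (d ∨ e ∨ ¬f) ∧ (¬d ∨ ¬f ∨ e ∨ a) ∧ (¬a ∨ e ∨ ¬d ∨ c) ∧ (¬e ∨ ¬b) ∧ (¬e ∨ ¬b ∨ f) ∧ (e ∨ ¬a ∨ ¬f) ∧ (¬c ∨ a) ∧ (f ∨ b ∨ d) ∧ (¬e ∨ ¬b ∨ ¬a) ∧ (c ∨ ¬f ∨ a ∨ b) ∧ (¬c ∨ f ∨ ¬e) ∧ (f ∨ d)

Yes

Case c = False:
The clause (f) is unit, so f = True.
The clause (e) is unit, so e = True.
The clause (a) is unit, so a = True.
The clause (¬b) is unit, so b = False.
No clause remains; d is free.
A satisfying assignment: a ↦ True,  b ↦ False,  c ↦ False,  d ↦ False,  e ↦ True,  f ↦ True.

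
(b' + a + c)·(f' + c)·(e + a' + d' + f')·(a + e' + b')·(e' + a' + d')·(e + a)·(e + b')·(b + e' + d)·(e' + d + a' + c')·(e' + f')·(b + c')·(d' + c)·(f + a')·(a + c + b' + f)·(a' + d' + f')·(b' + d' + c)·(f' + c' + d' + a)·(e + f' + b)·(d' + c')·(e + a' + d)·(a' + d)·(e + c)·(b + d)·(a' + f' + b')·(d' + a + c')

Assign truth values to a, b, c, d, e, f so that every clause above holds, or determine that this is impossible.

UNSATISFIABLE

Branch on f: set f = 0.
Unit clause (a') forces a = 0.
Unit clause (e) forces e = 1.
Unit clause (b') forces b = 0.
Unit clause (d) forces d = 1.
Unit clause (c') forces c = 0.
But (c) is also a unit clause — contradiction.
That branch fails; take f = 1 instead.
Unit clause (c) forces c = 1.
Unit clause (e') forces e = 0.
Unit clause (a) forces a = 1.
Unit clause (d') forces d = 0.
But (d) is also a unit clause — contradiction.
Neither f = 1 nor f = 0 works.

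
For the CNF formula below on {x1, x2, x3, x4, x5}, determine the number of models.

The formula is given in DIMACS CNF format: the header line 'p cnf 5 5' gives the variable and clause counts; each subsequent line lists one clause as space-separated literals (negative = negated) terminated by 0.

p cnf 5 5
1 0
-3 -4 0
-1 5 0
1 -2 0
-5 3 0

There are 2^5 = 32 truth assignments over (x1, x2, x3, x4, x5).
Split on x5. With x5 = True, the clauses containing x5 are satisfied and ¬x5 drops from the rest; 2 of the 2^4 = 16 assignments to the other variables satisfy what remains.
With x5 = False, by the same count on the reduced clause set, 0 assignments work.
(One model: x1=T, x2=F, x3=T, x4=F, x5=T.)
Total: 2 + 0 = 2.

2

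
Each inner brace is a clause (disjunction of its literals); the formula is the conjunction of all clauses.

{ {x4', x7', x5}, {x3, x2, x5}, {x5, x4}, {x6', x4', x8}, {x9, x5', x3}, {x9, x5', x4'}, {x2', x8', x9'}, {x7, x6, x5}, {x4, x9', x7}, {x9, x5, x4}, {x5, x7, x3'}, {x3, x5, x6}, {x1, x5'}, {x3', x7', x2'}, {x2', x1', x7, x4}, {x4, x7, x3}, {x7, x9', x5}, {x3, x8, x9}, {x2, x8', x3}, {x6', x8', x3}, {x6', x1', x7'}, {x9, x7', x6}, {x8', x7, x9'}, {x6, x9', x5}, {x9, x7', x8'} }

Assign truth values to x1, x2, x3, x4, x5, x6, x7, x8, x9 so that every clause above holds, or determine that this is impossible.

Case x5 = 1:
From the singleton clause (x1), x1 = 1.
Case x9 = 1:
Case x2 = 0:
Case x4 = 1:
Case x6 = 0:
Case x8 = 0:
No clause remains; x3, x7 are free.

x1=1, x2=0, x3=1, x4=1, x5=1, x6=0, x7=0, x8=0, x9=1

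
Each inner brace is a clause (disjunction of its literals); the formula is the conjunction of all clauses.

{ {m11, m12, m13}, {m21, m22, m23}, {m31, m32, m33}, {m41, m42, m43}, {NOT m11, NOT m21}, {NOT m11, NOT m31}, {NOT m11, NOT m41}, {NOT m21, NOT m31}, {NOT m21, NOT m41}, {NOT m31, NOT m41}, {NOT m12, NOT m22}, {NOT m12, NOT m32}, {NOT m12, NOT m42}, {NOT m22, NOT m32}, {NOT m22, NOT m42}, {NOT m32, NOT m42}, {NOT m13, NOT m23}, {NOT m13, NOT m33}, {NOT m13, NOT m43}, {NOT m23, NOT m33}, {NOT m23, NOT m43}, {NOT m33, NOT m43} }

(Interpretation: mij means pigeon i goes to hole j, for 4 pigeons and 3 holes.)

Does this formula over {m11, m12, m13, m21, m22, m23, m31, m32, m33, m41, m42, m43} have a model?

Suppose m11 = false.
Suppose m12 = true.
Unit clause (NOT m22) forces m22 = false.
Unit clause (NOT m32) forces m32 = false.
Unit clause (NOT m42) forces m42 = false.
Suppose m21 = true.
Unit clause (NOT m31) forces m31 = false.
Unit clause (m33) forces m33 = true.
Unit clause (NOT m41) forces m41 = false.
Unit clause (m43) forces m43 = true.
That conflicts with the unit clause (NOT m43).
That branch fails; take m21 = false instead.
Unit clause (m23) forces m23 = true.
Unit clause (NOT m13) forces m13 = false.
Unit clause (NOT m33) forces m33 = false.
Unit clause (m31) forces m31 = true.
Unit clause (NOT m41) forces m41 = false.
Unit clause (m43) forces m43 = true.
That conflicts with the unit clause (NOT m43).
Either choice for m21 ends in contradiction.
That branch fails; take m12 = false instead.
Unit clause (m13) forces m13 = true.
Unit clause (NOT m23) forces m23 = false.
Unit clause (NOT m33) forces m33 = false.
Unit clause (NOT m43) forces m43 = false.
Suppose m21 = true.
Unit clause (NOT m31) forces m31 = false.
Unit clause (m32) forces m32 = true.
Unit clause (NOT m41) forces m41 = false.
Unit clause (m42) forces m42 = true.
That conflicts with the unit clause (NOT m42).
That branch fails; take m21 = false instead.
Unit clause (m22) forces m22 = true.
Unit clause (NOT m32) forces m32 = false.
Unit clause (m31) forces m31 = true.
Unit clause (NOT m41) forces m41 = false.
Unit clause (m42) forces m42 = true.
That conflicts with the unit clause (NOT m42).
Either choice for m21 ends in contradiction.
Either choice for m12 ends in contradiction.
That branch fails; take m11 = true instead.
Unit clause (NOT m21) forces m21 = false.
Unit clause (NOT m31) forces m31 = false.
Unit clause (NOT m41) forces m41 = false.
Suppose m22 = true.
Unit clause (NOT m12) forces m12 = false.
Unit clause (NOT m32) forces m32 = false.
Unit clause (m33) forces m33 = true.
Unit clause (NOT m42) forces m42 = false.
Unit clause (m43) forces m43 = true.
That conflicts with the unit clause (NOT m43).
That branch fails; take m22 = false instead.
Unit clause (m23) forces m23 = true.
Unit clause (NOT m13) forces m13 = false.
Unit clause (NOT m33) forces m33 = false.
Unit clause (m32) forces m32 = true.
Unit clause (NOT m12) forces m12 = false.
Unit clause (NOT m42) forces m42 = false.
Unit clause (m43) forces m43 = true.
That conflicts with the unit clause (NOT m43).
Either choice for m22 ends in contradiction.
Either choice for m11 ends in contradiction.
No assignment satisfies every clause.

Unsatisfiable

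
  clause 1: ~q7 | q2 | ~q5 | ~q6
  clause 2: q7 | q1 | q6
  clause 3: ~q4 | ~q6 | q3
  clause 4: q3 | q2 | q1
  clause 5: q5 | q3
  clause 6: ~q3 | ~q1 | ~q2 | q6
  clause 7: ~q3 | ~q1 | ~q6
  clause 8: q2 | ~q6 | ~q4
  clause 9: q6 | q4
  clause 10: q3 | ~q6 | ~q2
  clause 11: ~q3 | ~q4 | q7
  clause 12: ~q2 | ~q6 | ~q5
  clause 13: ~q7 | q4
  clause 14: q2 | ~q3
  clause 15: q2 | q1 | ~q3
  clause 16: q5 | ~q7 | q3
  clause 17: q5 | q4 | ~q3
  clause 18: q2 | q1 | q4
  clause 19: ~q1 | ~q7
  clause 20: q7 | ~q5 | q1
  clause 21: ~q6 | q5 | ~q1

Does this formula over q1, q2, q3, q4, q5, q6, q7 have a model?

Yes, satisfiable

Case q5 = 1:
Case q6 = 0:
Unit clause (q4) forces q4 = 1.
Case q7 = 1:
Unit clause (~q1) forces q1 = 0.
Case q3 = 0:
Unit clause (q2) forces q2 = 1.
Every clause now holds.
A satisfying assignment: q1=0,  q2=1,  q3=0,  q4=1,  q5=1,  q6=0,  q7=1.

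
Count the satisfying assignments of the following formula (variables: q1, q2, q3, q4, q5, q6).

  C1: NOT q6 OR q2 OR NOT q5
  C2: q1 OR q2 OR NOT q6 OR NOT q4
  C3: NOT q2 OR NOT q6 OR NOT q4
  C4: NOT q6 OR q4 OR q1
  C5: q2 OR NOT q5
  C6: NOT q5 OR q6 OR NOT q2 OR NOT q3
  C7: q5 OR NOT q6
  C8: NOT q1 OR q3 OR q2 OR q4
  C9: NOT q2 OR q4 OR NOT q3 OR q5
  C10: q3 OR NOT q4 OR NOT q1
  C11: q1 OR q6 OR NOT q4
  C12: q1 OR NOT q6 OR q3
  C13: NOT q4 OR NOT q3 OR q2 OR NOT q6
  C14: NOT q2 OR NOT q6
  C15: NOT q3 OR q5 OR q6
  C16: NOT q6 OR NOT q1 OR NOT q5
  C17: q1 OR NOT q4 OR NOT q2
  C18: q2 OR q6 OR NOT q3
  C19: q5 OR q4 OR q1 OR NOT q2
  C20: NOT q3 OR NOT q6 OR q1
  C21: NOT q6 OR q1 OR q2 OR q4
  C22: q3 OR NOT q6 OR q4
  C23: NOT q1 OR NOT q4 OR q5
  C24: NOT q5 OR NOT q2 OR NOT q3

4

There are 2^6 = 64 truth assignments over (q1, q2, q3, q4, q5, q6).
Split on q2. With q2 = true, the clauses containing q2 are satisfied and NOT q2 drops from the rest; 3 of the 2^5 = 32 assignments to the other variables satisfy what remains.
With q2 = false, by the same count on the reduced clause set, 1 assignment works.
Total: 3 + 1 = 4.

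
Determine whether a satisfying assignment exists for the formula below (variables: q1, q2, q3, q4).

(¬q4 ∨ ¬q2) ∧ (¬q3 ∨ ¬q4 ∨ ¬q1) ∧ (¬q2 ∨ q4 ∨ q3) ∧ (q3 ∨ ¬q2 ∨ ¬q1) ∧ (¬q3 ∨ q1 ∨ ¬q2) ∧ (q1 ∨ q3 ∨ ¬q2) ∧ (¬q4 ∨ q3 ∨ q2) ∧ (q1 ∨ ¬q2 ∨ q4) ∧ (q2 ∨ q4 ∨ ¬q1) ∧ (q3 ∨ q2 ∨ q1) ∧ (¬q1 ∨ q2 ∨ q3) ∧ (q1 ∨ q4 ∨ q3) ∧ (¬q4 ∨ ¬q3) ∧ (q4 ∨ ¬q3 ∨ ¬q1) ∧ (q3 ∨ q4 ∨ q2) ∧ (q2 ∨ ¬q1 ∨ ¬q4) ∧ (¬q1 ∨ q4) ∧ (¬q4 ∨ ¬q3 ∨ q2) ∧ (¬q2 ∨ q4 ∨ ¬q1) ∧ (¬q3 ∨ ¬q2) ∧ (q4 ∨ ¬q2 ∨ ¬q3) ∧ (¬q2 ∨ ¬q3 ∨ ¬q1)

Suppose q4 = False.
The clause (¬q1) is unit, so q1 = False.
The clause (¬q2) is unit, so q2 = False.
The clause (q3) is unit, so q3 = True.
This assignment satisfies each clause.
A satisfying assignment: q1=False; q2=False; q3=True; q4=False.

Yes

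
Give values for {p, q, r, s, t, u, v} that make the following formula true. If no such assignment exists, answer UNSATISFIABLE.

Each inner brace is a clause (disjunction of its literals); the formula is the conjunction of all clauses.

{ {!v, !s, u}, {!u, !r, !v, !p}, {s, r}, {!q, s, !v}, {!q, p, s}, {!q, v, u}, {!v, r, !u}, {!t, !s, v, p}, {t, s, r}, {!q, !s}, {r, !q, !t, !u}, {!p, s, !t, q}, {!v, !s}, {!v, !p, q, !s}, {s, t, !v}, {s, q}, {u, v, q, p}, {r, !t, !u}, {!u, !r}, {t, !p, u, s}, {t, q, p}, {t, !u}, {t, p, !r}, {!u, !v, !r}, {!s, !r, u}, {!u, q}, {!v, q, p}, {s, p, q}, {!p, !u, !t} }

p: true,  q: false,  r: false,  s: true,  t: false,  u: false,  v: false

Branch on s: set s = true.
The clause (!q) is unit, so q = false.
The clause (!v) is unit, so v = false.
The clause (!u) is unit, so u = false.
The clause (p) is unit, so p = true.
The clause (!r) is unit, so r = false.
No clause remains; t is free.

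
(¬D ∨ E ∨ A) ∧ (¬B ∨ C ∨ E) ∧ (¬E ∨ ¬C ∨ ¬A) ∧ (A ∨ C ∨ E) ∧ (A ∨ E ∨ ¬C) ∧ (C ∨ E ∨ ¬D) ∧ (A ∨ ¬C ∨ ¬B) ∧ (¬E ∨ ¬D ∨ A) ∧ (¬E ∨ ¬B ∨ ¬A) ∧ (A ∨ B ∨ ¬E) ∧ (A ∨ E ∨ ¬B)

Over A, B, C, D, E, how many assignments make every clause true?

8

There are 2^5 = 32 truth assignments over (A, B, C, D, E).
Split on C. With C = True, the clauses containing C are satisfied and ¬C drops from the rest; 4 of the 2^4 = 16 assignments to the other variables satisfy what remains.
With C = False, by the same count on the reduced clause set, 4 assignments work.
(One model: A=F, B=T, C=F, D=F, E=T.)
Total: 4 + 4 = 8.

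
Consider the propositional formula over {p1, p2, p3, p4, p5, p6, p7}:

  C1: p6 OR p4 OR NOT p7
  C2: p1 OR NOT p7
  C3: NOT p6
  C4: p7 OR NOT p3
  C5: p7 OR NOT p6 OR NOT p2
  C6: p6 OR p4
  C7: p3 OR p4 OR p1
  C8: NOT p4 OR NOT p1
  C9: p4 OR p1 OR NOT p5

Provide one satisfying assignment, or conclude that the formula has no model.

The clause (NOT p6) is unit, so p6 = false.
The clause (p4) is unit, so p4 = true.
The clause (NOT p1) is unit, so p1 = false.
The clause (NOT p7) is unit, so p7 = false.
The clause (NOT p3) is unit, so p3 = false.
All clauses hold; p2, p5 can take either value.

p1=false, p2=false, p3=false, p4=true, p5=true, p6=false, p7=false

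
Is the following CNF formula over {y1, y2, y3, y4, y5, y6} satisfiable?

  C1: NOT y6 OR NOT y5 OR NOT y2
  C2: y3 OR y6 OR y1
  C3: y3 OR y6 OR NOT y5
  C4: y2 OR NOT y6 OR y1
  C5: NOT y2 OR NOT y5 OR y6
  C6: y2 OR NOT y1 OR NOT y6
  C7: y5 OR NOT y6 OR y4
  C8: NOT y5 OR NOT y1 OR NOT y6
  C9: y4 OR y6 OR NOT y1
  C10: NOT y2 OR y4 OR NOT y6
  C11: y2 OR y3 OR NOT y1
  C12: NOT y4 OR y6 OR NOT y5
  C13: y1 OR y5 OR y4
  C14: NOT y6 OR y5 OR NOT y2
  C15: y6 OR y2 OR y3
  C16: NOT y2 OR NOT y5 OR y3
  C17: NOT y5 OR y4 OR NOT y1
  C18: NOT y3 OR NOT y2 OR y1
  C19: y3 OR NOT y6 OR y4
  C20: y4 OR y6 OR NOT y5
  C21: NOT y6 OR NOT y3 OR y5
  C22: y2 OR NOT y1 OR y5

Suppose y6 = false.
Suppose y3 = true.
Suppose y2 = true.
Unit clause (NOT y5) forces y5 = false.
Unit clause (y1) forces y1 = true.
Unit clause (y4) forces y4 = true.
Every clause now holds.
A satisfying assignment: y1=true,  y2=true,  y3=true,  y4=true,  y5=false,  y6=false.

Yes, satisfiable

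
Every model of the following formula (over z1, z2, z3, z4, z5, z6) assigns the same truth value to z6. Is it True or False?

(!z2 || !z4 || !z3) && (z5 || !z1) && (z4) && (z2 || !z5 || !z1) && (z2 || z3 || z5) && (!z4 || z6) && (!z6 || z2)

True

Suppose z6 = false.
(z4) alone gives z4 = true.
Now (!z4) is unsatisfied and unit — conflict.
So every satisfying assignment has z6 = True.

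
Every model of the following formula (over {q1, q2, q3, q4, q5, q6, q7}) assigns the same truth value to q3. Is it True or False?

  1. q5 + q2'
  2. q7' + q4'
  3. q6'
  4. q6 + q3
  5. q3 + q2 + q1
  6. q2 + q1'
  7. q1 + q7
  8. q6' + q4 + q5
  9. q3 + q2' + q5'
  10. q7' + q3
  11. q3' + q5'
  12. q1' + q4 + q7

True

Suppose q3 = 0.
The clause (q6') is unit, so q6 = 0.
That conflicts with the unit clause (q6).
So every satisfying assignment has q3 = True.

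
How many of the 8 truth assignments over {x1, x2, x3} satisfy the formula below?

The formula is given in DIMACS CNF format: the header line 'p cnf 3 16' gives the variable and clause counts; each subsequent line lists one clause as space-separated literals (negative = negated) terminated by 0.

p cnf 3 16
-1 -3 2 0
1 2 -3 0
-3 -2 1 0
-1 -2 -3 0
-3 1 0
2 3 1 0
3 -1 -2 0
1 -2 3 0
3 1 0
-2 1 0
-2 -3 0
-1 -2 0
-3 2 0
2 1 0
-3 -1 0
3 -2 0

1

There are 2^3 = 8 truth assignments over (x1, x2, x3).
Check each against the 16 clauses (columns in the order x1, x2, x3):
  F F F  ✗ fails (x2 ∨ x3 ∨ x1)
  F F T  ✗ fails (x1 ∨ x2 ∨ ¬x3)
  F T F  ✗ fails (x1 ∨ ¬x2 ∨ x3)
  F T T  ✗ fails (¬x3 ∨ ¬x2 ∨ x1)
  T F F  ✓ satisfies all
  T F T  ✗ fails (¬x1 ∨ ¬x3 ∨ x2)
  T T F  ✗ fails (x3 ∨ ¬x1 ∨ ¬x2)
  T T T  ✗ fails (¬x1 ∨ ¬x2 ∨ ¬x3)
1 of the 8 rows is a model.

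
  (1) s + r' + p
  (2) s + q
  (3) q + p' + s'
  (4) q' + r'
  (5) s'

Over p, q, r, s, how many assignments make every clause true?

There are 2^4 = 16 truth assignments over (p, q, r, s).
Split on s. With s = 1, the clauses containing s are satisfied and s' drops from the rest; 0 of the 2^3 = 8 assignments to the other variables satisfy what remains.
With s = 0, by the same count on the reduced clause set, 2 assignments work.
(One model: p=F, q=T, r=F, s=F.)
Total: 0 + 2 = 2.

2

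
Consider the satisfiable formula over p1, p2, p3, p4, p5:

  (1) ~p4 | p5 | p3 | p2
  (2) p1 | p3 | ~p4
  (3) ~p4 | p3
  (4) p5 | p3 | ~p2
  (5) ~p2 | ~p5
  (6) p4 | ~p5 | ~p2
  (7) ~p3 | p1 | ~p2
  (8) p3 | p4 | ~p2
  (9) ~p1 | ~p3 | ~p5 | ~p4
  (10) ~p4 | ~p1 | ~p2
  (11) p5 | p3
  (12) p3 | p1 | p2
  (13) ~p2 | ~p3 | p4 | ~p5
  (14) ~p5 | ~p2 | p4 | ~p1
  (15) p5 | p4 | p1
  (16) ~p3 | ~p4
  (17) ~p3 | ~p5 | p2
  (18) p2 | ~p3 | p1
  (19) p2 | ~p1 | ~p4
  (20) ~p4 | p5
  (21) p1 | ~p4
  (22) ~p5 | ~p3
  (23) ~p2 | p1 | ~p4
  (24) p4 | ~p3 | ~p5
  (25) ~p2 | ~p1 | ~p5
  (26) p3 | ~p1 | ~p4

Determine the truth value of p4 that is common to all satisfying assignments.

False

Suppose p4 = 1.
Unit clause (p3) forces p3 = 1.
But (~p3) is also a unit clause — contradiction.
So every satisfying assignment has p4 = False.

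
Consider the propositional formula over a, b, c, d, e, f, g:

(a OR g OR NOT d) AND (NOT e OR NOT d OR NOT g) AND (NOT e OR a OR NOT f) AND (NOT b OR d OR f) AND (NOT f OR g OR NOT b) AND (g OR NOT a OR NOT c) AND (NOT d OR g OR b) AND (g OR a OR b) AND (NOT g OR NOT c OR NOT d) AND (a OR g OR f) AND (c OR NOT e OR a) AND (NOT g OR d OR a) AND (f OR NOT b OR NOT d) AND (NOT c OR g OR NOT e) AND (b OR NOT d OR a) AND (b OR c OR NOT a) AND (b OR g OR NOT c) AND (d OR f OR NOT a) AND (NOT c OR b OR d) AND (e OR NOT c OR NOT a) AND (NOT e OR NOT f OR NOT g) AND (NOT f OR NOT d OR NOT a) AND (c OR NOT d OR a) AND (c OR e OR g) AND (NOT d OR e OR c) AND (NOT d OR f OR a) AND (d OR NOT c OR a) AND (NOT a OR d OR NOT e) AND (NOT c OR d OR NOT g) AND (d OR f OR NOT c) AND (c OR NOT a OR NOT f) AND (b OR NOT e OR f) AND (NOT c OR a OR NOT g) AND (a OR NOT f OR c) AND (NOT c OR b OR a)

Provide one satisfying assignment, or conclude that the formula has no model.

UNSATISFIABLE

Case a = true:
Case g = true:
Case e = false:
Unit clause (NOT c) forces c = false.
Unit clause (b) forces b = true.
Unit clause (NOT d) forces d = false.
Unit clause (f) forces f = true.
But (NOT f) is also a unit clause — contradiction.
Backtrack on e: now try e = true.
Unit clause (NOT d) forces d = false.
But (d) is also a unit clause — contradiction.
Both values of e lead to a conflict.
Backtrack on g: now try g = false.
Unit clause (NOT c) forces c = false.
Unit clause (b) forces b = true.
Unit clause (NOT f) forces f = false.
Unit clause (d) forces d = true.
But (NOT d) is also a unit clause — contradiction.
Both values of g lead to a conflict.
Backtrack on a: now try a = false.
Case g = true:
Unit clause (d) forces d = true.
Unit clause (NOT e) forces e = false.
Unit clause (NOT c) forces c = false.
But (c) is also a unit clause — contradiction.
Backtrack on g: now try g = false.
Unit clause (NOT d) forces d = false.
Unit clause (b) forces b = true.
Unit clause (f) forces f = true.
But (NOT f) is also a unit clause — contradiction.
Both values of g lead to a conflict.
Both values of a lead to a conflict.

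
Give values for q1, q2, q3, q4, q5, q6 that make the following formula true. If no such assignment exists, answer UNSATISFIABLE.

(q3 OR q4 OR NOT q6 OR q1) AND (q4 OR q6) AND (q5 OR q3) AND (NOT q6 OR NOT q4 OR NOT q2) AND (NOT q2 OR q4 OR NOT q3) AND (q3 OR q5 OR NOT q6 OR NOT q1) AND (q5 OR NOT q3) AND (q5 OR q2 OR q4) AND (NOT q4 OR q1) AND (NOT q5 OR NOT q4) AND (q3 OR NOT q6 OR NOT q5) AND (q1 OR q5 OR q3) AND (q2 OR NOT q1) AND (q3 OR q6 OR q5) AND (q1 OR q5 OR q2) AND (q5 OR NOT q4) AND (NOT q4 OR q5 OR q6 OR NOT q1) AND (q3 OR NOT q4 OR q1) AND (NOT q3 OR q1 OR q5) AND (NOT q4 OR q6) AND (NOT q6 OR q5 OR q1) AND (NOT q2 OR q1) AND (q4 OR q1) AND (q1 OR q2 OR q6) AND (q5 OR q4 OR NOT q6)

UNSATISFIABLE

Case q4 = true:
The clause (q1) is unit, so q1 = true.
The clause (NOT q5) is unit, so q5 = false.
That conflicts with the unit clause (q5).
That branch fails; take q4 = false instead.
The clause (q6) is unit, so q6 = true.
The clause (q1) is unit, so q1 = true.
The clause (q2) is unit, so q2 = true.
The clause (NOT q3) is unit, so q3 = false.
The clause (q5) is unit, so q5 = true.
That conflicts with the unit clause (NOT q5).
Both values of q4 lead to a conflict.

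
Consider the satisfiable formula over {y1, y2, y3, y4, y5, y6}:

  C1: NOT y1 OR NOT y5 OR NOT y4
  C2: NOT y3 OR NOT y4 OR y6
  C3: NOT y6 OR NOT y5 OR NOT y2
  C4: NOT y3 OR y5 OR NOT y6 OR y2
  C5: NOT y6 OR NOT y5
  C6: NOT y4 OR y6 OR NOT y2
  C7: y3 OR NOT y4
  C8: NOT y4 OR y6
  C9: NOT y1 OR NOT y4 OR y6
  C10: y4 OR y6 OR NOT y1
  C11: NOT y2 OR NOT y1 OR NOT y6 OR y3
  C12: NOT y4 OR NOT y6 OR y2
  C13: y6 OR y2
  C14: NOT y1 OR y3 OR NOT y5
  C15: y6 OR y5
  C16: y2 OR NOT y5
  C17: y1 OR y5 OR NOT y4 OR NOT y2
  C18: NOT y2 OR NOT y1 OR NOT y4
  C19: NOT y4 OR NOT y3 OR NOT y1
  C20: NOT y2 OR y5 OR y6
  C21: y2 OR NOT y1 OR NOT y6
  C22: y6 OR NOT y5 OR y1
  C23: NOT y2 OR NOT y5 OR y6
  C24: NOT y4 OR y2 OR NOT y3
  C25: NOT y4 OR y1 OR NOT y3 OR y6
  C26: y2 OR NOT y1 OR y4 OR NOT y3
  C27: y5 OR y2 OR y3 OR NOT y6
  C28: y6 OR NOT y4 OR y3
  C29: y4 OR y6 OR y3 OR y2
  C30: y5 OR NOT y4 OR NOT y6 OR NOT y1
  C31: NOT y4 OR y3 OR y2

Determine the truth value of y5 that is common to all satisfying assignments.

Suppose y5 = true.
(NOT y6) alone gives y6 = false.
(NOT y4) alone gives y4 = false.
(NOT y1) alone gives y1 = false.
That conflicts with the unit clause (y1).
So every satisfying assignment has y5 = False.

False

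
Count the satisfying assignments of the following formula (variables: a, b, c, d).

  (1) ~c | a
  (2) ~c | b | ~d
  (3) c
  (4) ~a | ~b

1

There are 2^4 = 16 truth assignments over (a, b, c, d).
Check each against the 4 clauses (columns in the order a, b, c, d):
  F F F F  ✗ fails (c)
  F F F T  ✗ fails (c)
  F F T F  ✗ fails (~c | a)
  F F T T  ✗ fails (~c | a)
  F T F F  ✗ fails (c)
  F T F T  ✗ fails (c)
  F T T F  ✗ fails (~c | a)
  F T T T  ✗ fails (~c | a)
  T F F F  ✗ fails (c)
  T F F T  ✗ fails (c)
  T F T F  ✓ satisfies all
  T F T T  ✗ fails (~c | b | ~d)
  T T F F  ✗ fails (c)
  T T F T  ✗ fails (c)
  T T T F  ✗ fails (~a | ~b)
  T T T T  ✗ fails (~a | ~b)
1 of the 16 rows is a model.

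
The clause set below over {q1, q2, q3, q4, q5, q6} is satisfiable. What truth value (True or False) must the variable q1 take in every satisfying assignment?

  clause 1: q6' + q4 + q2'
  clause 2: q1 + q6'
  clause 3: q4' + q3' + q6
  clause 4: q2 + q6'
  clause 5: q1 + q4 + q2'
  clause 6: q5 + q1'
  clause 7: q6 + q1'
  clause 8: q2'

False

Suppose q1 = 1.
(q5) alone gives q5 = 1.
(q6) alone gives q6 = 1.
(q2) alone gives q2 = 1.
Now (q2') is unsatisfied and unit — conflict.
So every satisfying assignment has q1 = False.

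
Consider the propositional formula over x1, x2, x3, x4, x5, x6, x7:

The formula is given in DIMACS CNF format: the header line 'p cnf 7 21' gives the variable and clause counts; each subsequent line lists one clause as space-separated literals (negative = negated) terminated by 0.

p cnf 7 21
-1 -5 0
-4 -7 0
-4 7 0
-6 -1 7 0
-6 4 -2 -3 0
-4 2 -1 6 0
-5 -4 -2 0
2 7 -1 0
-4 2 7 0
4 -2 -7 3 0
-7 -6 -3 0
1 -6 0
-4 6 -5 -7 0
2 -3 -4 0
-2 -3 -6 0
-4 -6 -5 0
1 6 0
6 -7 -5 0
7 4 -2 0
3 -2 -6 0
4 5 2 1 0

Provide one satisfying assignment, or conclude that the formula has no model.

x1=True, x2=False, x3=False, x4=False, x5=False, x6=False, x7=True

Branch on x1: set x1 = True.
Unit clause (¬x5) forces x5 = False.
Branch on x4: set x4 = False.
Branch on x6: set x6 = False.
Branch on x2: set x2 = False.
Unit clause (x7) forces x7 = True.
Every clause is now satisfied; x3 is unconstrained.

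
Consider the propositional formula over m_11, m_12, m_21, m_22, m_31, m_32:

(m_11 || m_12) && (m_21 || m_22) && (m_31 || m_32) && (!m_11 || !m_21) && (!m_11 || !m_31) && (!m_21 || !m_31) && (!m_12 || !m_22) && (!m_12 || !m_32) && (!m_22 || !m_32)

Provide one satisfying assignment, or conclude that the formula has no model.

Try m_11 = true.
From the singleton clause (!m_21), m_21 = false.
From the singleton clause (m_22), m_22 = true.
From the singleton clause (!m_31), m_31 = false.
From the singleton clause (m_32), m_32 = true.
That conflicts with the unit clause (!m_32).
Backtrack on m_11: now try m_11 = false.
From the singleton clause (m_12), m_12 = true.
From the singleton clause (!m_22), m_22 = false.
From the singleton clause (m_21), m_21 = true.
From the singleton clause (!m_31), m_31 = false.
From the singleton clause (m_32), m_32 = true.
That conflicts with the unit clause (!m_32).
Neither m_11 = true nor m_11 = false works.

UNSATISFIABLE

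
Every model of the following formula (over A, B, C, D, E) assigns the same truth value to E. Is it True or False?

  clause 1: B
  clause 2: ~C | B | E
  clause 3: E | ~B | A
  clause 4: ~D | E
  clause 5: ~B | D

Suppose E = 0.
Unit clause (B) forces B = 1.
Unit clause (A) forces A = 1.
Unit clause (~D) forces D = 0.
Now (D) is unsatisfied and unit — conflict.
So every satisfying assignment has E = True.

True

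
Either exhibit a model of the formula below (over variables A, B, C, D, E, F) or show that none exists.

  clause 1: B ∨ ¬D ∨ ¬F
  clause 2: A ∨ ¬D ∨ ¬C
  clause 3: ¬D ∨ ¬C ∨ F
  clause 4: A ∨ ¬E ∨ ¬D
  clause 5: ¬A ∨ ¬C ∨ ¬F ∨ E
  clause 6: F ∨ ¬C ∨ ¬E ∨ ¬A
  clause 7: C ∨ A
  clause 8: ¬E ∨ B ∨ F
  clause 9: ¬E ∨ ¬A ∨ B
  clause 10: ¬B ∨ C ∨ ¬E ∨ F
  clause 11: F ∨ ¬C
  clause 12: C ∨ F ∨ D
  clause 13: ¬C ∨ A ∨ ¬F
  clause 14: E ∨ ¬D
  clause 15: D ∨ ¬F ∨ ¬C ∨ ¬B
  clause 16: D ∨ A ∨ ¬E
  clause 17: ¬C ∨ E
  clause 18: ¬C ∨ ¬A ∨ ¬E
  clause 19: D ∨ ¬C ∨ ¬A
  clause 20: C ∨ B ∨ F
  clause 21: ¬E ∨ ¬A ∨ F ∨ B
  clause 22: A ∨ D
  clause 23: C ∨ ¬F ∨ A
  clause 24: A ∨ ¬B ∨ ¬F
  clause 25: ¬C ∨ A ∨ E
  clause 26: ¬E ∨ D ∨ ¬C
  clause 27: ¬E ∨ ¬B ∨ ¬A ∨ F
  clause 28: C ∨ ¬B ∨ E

Case C = False:
The clause (A) is unit, so A = True.
Case E = True:
The clause (B) is unit, so B = True.
The clause (F) is unit, so F = True.
No clause remains; D is free.

A: True,  B: True,  C: False,  D: True,  E: True,  F: True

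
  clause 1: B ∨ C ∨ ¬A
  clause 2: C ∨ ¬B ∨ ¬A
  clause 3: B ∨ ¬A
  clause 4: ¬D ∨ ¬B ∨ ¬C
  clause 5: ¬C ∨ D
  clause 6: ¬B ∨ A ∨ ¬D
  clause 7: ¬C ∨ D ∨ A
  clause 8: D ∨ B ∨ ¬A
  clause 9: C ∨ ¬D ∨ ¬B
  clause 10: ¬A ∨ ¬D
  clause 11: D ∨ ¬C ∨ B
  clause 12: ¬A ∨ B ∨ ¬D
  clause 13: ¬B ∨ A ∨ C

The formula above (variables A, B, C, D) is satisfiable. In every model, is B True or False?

Suppose B = True.
Suppose C = True.
The clause (¬D) is unit, so D = False.
That conflicts with the unit clause (D).
That branch fails; take C = False instead.
The clause (¬A) is unit, so A = False.
That conflicts with the unit clause (A).
Both values of C lead to a conflict.
So every satisfying assignment has B = False.

False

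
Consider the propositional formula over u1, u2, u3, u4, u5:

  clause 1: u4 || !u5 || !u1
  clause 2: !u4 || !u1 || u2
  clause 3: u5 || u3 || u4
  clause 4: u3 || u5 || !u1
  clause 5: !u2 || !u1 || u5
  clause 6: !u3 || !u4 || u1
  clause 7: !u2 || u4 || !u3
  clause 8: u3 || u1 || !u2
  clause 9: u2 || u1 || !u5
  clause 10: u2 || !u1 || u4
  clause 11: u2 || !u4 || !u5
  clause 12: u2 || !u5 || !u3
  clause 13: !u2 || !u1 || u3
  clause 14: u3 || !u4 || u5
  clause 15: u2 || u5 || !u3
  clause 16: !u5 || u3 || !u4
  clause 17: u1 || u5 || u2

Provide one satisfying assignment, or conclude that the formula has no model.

u1=true; u2=true; u3=true; u4=true; u5=true

Branch on u4: set u4 = true.
Branch on u1: set u1 = true.
Unit clause (u2) forces u2 = true.
Unit clause (u5) forces u5 = true.
Unit clause (u3) forces u3 = true.
This assignment satisfies each clause.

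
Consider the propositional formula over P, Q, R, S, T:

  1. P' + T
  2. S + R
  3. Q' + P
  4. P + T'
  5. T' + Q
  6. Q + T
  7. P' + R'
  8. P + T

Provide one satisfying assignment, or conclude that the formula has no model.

Suppose P = 1.
Unit clause (T) forces T = 1.
Unit clause (Q) forces Q = 1.
Unit clause (R') forces R = 0.
Unit clause (S) forces S = 1.
Every clause now holds.

P: 1, Q: 1, R: 0, S: 1, T: 1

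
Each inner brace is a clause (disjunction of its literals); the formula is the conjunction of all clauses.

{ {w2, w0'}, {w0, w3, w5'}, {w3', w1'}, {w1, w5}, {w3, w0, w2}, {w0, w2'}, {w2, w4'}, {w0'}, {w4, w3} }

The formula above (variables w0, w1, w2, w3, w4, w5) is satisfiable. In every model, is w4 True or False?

Suppose w4 = 1.
(w2) alone gives w2 = 1.
(w0) alone gives w0 = 1.
But (w0') is also a unit clause — contradiction.
So every satisfying assignment has w4 = False.

False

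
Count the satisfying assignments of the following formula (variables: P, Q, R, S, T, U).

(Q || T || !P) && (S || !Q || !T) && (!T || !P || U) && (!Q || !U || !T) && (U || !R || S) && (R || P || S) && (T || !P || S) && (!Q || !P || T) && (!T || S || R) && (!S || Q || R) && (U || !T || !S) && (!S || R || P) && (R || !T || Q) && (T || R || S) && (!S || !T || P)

9

There are 2^6 = 64 truth assignments over (P, Q, R, S, T, U).
Split on P. With P = true, the clauses containing P are satisfied and !P drops from the rest; 2 of the 2^5 = 32 assignments to the other variables satisfy what remains.
With P = false, by the same count on the reduced clause set, 7 assignments work.
(One model: P=F, Q=F, R=T, S=F, T=F, U=T.)
Total: 2 + 7 = 9.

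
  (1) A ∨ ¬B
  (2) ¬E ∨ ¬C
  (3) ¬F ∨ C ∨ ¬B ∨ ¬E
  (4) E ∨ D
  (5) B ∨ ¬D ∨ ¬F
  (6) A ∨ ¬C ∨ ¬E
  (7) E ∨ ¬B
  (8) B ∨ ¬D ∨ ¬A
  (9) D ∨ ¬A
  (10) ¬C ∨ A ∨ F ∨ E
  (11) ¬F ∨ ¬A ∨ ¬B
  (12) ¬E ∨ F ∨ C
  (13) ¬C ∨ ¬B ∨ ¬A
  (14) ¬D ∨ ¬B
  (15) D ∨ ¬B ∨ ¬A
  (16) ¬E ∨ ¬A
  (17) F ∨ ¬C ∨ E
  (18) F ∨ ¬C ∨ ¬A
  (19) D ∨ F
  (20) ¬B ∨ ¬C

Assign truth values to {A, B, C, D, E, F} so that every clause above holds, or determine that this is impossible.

Branch on A: set A = False.
(¬B) alone gives B = False.
Branch on E: set E = True.
(¬C) alone gives C = False.
(F) alone gives F = True.
(¬D) alone gives D = False.
Every clause now holds.

A ↦ False, B ↦ False, C ↦ False, D ↦ False, E ↦ True, F ↦ True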